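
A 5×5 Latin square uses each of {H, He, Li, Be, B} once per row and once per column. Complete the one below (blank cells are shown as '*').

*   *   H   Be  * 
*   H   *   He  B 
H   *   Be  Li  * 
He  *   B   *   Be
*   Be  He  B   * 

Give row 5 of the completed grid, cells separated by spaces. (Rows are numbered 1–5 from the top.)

Li Be He B H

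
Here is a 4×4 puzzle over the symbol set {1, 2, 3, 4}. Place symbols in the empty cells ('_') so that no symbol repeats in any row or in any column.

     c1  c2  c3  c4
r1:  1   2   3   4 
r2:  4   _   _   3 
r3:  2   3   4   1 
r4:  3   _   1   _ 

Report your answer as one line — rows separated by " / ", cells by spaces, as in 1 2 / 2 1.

1 2 3 4 / 4 1 2 3 / 2 3 4 1 / 3 4 1 2

(r2,c2) = 1
(r2,c3) = 2
(r4,c2) = 4
(r4,c4) = 2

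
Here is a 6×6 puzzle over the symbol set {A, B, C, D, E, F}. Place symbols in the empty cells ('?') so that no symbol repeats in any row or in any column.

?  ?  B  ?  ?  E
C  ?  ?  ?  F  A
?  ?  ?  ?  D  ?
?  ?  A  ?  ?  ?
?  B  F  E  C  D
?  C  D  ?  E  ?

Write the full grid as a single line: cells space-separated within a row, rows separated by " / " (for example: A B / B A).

D F B C A E / C D E B F A / E A C F D B / F E A D B C / A B F E C D / B C D A E F

At row 1, column 5: row 1 has {B,E}; column 5 has {C,D,E,F}; that leaves A.
At row 2, column 3: row 2 has {A,C,F}; column 3 has {A,B,D,F}; that leaves E.
At row 3, column 3: row 3 has {D}; column 3 has {A,B,D,E,F}; that leaves C.
At row 4, column 5: row 4 has {A}; column 5 has {A,C,D,E,F}; that leaves B.
At row 5, column 1: row 5 has {B,C,D,E,F}; column 1 has {C}; that leaves A.
At row 2, column 2: row 2 has {A,C,E,F}; column 2 has {B,C}; that leaves D.
At row 2, column 4: row 2 has {A,C,D,E,F}; column 4 has {E}; that leaves B.
At row 1, column 2: row 1 has {A,B,E}; column 2 has {B,C,D}; that leaves F.
At row 4, column 2: row 4 has {A,B}; column 2 has {B,C,D,F}; that leaves E.
At row 1, column 1: row 1 has {A,B,E,F}; column 1 has {A,C}; that leaves D.
At row 1, column 4: row 1 has {A,B,D,E,F}; column 4 has {B,E}; that leaves C.
At row 3, column 2: row 3 has {C,D}; column 2 has {B,C,D,E,F}; that leaves A.
At row 3, column 4: row 3 has {A,C,D}; column 4 has {B,C,E}; that leaves F.
At row 3, column 6: row 3 has {A,C,D,F}; column 6 has {A,D,E}; that leaves B.
At row 4, column 1: row 4 has {A,B,E}; column 1 has {A,C,D}; that leaves F.
At row 4, column 4: row 4 has {A,B,E,F}; column 4 has {B,C,E,F}; that leaves D.
At row 4, column 6: row 4 has {A,B,D,E,F}; column 6 has {A,B,D,E}; that leaves C.
At row 6, column 1: row 6 has {C,D,E}; column 1 has {A,C,D,F}; that leaves B.
At row 6, column 4: row 6 has {B,C,D,E}; column 4 has {B,C,D,E,F}; that leaves A.
At row 6, column 6: row 6 has {A,B,C,D,E}; column 6 has {A,B,C,D,E}; that leaves F.
At row 3, column 1: row 3 has {A,B,C,D,F}; column 1 has {A,B,C,D,F}; that leaves E.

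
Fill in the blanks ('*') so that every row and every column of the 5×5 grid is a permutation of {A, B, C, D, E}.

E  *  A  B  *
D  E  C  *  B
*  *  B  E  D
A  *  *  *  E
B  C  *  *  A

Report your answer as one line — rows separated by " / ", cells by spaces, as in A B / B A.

(r1,c2): row 1 has {A,B,E}; column 2 has {C,E}, so it must be D.
(r1,c5): row 1 has {A,B,D,E}; column 5 has {A,B,D,E}, so it must be C.
(r2,c4): row 2 has {B,C,D,E}; column 4 has {B,E}, so it must be A.
(r3,c1): row 3 has {B,D,E}; column 1 has {A,B,D,E}, so it must be C.
(r3,c2): row 3 has {B,C,D,E}; column 2 has {C,D,E}, so it must be A.
(r4,c2): row 4 has {A,E}; column 2 has {A,C,D,E}, so it must be B.
(r4,c3): row 4 has {A,B,E}; column 3 has {A,B,C}, so it must be D.
(r4,c4): row 4 has {A,B,D,E}; column 4 has {A,B,E}, so it must be C.
(r5,c3): row 5 has {A,B,C}; column 3 has {A,B,C,D}, so it must be E.
(r5,c4): row 5 has {A,B,C,E}; column 4 has {A,B,C,E}, so it must be D.

E D A B C / D E C A B / C A B E D / A B D C E / B C E D A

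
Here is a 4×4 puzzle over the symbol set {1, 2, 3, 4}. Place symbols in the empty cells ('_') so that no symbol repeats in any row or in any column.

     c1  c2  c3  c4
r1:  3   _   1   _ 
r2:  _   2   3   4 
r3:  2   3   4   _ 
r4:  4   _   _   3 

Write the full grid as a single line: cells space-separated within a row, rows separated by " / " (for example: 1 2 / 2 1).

3 4 1 2 / 1 2 3 4 / 2 3 4 1 / 4 1 2 3

Cell (r1,c2): row 1 has {1,3}; column 2 has {2,3} → 4.
Cell (r1,c4): row 1 has {1,3,4}; column 4 has {3,4} → 2.
Cell (r2,c1): row 2 has {2,3,4}; column 1 has {2,3,4} → 1.
Cell (r3,c4): row 3 has {2,3,4}; column 4 has {2,3,4} → 1.
Cell (r4,c2): row 4 has {3,4}; column 2 has {2,3,4} → 1.
Cell (r4,c3): row 4 has {1,3,4}; column 3 has {1,3,4} → 2.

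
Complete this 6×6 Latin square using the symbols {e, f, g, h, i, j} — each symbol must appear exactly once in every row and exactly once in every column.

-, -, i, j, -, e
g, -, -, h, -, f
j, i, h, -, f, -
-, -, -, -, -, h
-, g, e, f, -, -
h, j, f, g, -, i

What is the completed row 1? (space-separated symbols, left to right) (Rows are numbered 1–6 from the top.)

f h i j g e

(r1,c1) = f
(r1,c2) = h
(r1,c5) = g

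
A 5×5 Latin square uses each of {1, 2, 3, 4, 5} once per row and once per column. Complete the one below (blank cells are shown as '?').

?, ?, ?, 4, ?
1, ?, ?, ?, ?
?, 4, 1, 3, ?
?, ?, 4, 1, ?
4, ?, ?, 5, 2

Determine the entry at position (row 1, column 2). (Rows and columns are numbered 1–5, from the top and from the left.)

5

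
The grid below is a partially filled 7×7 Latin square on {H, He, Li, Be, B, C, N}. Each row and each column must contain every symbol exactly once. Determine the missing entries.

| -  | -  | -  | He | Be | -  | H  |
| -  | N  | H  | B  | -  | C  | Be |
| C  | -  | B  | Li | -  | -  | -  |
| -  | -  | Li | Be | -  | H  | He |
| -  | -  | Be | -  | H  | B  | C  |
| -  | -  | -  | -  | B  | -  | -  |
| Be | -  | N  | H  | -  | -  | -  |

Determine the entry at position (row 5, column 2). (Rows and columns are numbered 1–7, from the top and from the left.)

He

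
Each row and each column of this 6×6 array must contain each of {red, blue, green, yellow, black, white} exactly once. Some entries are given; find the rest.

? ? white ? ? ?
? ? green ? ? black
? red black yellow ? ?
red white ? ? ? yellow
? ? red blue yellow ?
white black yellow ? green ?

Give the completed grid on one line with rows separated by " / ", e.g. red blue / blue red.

green yellow white black blue red / yellow blue green white red black / blue red black yellow white green / red white blue green black yellow / black green red blue yellow white / white black yellow red green blue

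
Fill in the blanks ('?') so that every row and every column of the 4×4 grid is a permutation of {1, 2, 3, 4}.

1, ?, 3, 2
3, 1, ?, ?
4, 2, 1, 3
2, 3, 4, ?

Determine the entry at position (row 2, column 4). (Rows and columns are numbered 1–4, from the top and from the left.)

(r1,c2): row 1 has {1,2,3}; column 2 has {1,2,3}, so it must be 4.
(r2,c3): row 2 has {1,3}; column 3 has {1,3,4}, so it must be 2.
(r2,c4): row 2 has {1,2,3}; column 4 has {2,3}, so it must be 4.

4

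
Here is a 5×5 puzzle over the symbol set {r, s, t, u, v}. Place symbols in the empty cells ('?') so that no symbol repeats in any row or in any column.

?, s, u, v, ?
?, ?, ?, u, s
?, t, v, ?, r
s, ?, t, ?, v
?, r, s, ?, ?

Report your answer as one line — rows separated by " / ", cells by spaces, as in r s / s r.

At row 1, column 5: row 1 has {s,u,v}; column 5 has {r,s,v}; that leaves t.
At row 2, column 2: row 2 has {s,u}; column 2 has {r,s,t}; that leaves v.
At row 2, column 3: row 2 has {s,u,v}; column 3 has {s,t,u,v}; that leaves r.
At row 3, column 1: row 3 has {r,t,v}; column 1 has {s}; that leaves u.
At row 3, column 4: row 3 has {r,t,u,v}; column 4 has {u,v}; that leaves s.
At row 4, column 2: row 4 has {s,t,v}; column 2 has {r,s,t,v}; that leaves u.
At row 4, column 4: row 4 has {s,t,u,v}; column 4 has {s,u,v}; that leaves r.
At row 5, column 4: row 5 has {r,s}; column 4 has {r,s,u,v}; that leaves t.
At row 5, column 5: row 5 has {r,s,t}; column 5 has {r,s,t,v}; that leaves u.
At row 1, column 1: row 1 has {s,t,u,v}; column 1 has {s,u}; that leaves r.
At row 2, column 1: row 2 has {r,s,u,v}; column 1 has {r,s,u}; that leaves t.
At row 5, column 1: row 5 has {r,s,t,u}; column 1 has {r,s,t,u}; that leaves v.

r s u v t / t v r u s / u t v s r / s u t r v / v r s t u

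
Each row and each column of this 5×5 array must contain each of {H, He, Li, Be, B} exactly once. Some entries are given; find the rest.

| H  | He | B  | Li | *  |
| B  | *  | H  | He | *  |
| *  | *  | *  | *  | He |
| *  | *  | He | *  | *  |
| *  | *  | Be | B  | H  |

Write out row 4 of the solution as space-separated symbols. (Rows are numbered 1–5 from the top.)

At row 1, column 5: row 1 has {H,He,Li,B}; column 5 has {H,He}; that leaves Be.
At row 2, column 5: row 2 has {H,He,B}; column 5 has {H,He,Be}; that leaves Li.
At row 3, column 3: row 3 has {He}; column 3 has {H,He,Be,B}; that leaves Li.
At row 4, column 5: row 4 has {He}; column 5 has {H,He,Li,Be}; that leaves B.
At row 5, column 2: row 5 has {H,Be,B}; column 2 has {He}; that leaves Li.
At row 2, column 2: row 2 has {H,He,Li,B}; column 2 has {He,Li}; that leaves Be.
At row 3, column 1: row 3 has {He,Li}; column 1 has {H,B}; that leaves Be.
At row 3, column 4: row 3 has {He,Li,Be}; column 4 has {He,Li,B}; that leaves H.
At row 4, column 1: row 4 has {He,B}; column 1 has {H,Be,B}; that leaves Li.
At row 4, column 2: row 4 has {He,Li,B}; column 2 has {He,Li,Be}; that leaves H.
At row 4, column 4: row 4 has {H,He,Li,B}; column 4 has {H,He,Li,B}; that leaves Be.

Li H He Be B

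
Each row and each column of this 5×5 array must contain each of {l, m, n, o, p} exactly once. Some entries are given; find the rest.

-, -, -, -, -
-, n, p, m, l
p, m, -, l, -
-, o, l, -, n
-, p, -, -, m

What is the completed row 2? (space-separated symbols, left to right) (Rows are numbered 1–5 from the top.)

o n p m l

(r1,c2): row 1 is empty so far; column 2 has {m,n,o,p}, so it must be l.
(r2,c1): row 2 has {l,m,n,p}; column 1 has {p}, so it must be o.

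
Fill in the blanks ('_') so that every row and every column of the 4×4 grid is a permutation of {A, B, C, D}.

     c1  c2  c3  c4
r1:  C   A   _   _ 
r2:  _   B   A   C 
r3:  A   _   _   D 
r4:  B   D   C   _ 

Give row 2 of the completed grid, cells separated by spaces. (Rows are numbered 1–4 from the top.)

D B A C

At row 1, column 4: row 1 has {A,C}; column 4 has {C,D}; that leaves B.
At row 2, column 1: row 2 has {A,B,C}; column 1 has {A,B,C}; that leaves D.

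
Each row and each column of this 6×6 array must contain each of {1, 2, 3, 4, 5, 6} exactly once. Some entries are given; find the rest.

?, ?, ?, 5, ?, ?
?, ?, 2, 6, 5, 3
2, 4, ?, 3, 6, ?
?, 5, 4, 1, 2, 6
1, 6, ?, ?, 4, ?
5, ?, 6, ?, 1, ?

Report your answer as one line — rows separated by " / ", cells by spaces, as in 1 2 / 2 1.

6 2 1 5 3 4 / 4 1 2 6 5 3 / 2 4 5 3 6 1 / 3 5 4 1 2 6 / 1 6 3 2 4 5 / 5 3 6 4 1 2

(r1,c5): row 1 has {5}; column 5 has {1,2,4,5,6}, so it must be 3.
(r2,c1): row 2 has {2,3,5,6}; column 1 has {1,2,5}, so it must be 4.
(r2,c2): row 2 has {2,3,4,5,6}; column 2 has {4,5,6}, so it must be 1.
(r4,c1): row 4 has {1,2,4,5,6}; column 1 has {1,2,4,5}, so it must be 3.
(r5,c4): row 5 has {1,4,6}; column 4 has {1,3,5,6}, so it must be 2.
(r5,c6): row 5 has {1,2,4,6}; column 6 has {3,6}, so it must be 5.
(r6,c4): row 6 has {1,5,6}; column 4 has {1,2,3,5,6}, so it must be 4.
(r6,c6): row 6 has {1,4,5,6}; column 6 has {3,5,6}, so it must be 2.
(r1,c1): row 1 has {3,5}; column 1 has {1,2,3,4,5}, so it must be 6.
(r1,c2): row 1 has {3,5,6}; column 2 has {1,4,5,6}, so it must be 2.
(r1,c3): row 1 has {2,3,5,6}; column 3 has {2,4,6}, so it must be 1.
(r1,c6): row 1 has {1,2,3,5,6}; column 6 has {2,3,5,6}, so it must be 4.
(r3,c3): row 3 has {2,3,4,6}; column 3 has {1,2,4,6}, so it must be 5.
(r3,c6): row 3 has {2,3,4,5,6}; column 6 has {2,3,4,5,6}, so it must be 1.
(r5,c3): row 5 has {1,2,4,5,6}; column 3 has {1,2,4,5,6}, so it must be 3.
(r6,c2): row 6 has {1,2,4,5,6}; column 2 has {1,2,4,5,6}, so it must be 3.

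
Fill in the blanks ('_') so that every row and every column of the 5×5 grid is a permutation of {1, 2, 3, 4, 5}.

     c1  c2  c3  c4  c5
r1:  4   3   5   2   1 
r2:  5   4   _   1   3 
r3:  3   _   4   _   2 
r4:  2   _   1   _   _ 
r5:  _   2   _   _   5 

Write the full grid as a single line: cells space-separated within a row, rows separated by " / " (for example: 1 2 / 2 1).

4 3 5 2 1 / 5 4 2 1 3 / 3 1 4 5 2 / 2 5 1 3 4 / 1 2 3 4 5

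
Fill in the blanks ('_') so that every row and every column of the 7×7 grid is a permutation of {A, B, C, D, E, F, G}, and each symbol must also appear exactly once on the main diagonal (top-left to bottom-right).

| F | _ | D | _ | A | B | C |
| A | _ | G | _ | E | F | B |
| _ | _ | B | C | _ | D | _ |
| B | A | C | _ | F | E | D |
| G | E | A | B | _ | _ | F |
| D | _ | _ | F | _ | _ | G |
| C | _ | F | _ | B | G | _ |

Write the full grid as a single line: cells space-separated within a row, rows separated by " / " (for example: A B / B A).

row 1 has {A,B,C,D,F}; column 2 has {A,E} — only G is left for (r1,c2).
row 1 has {A,B,C,D,F,G}; column 4 has {B,C,F} — only E is left for (r1,c4).
row 2 has {A,B,E,F,G}; column 4 has {B,C,E,F} — only D is left for (r2,c4).
row 3 has {B,C,D}; column 1 has {A,B,C,D,F,G} — only E is left for (r3,c1).
row 3 has {B,C,D,E}; column 2 has {A,E,G} — only F is left for (r3,c2).
row 3 has {B,C,D,E,F}; column 5 has {A,B,E,F} — only G is left for (r3,c5).
row 3 has {B,C,D,E,F,G}; column 7 has {B,C,D,F,G} — only A is left for (r3,c7).
row 4 has {A,B,C,D,E,F}; column 4 has {B,C,D,E,F}; the diagonal has {B,F} — only G is left for (r4,c4).
row 5 has {A,B,E,F,G}; column 6 has {B,D,E,F,G} — only C is left for (r5,c6).
row 6 has {D,F,G}; column 3 has {A,B,C,D,F,G} — only E is left for (r6,c3).
row 6 has {D,E,F,G}; column 5 has {A,B,E,F,G} — only C is left for (r6,c5).
row 6 has {C,D,E,F,G}; column 6 has {B,C,D,E,F,G}; the diagonal has {B,F,G} — only A is left for (r6,c6).
row 7 has {B,C,F,G}; column 2 has {A,E,F,G} — only D is left for (r7,c2).
row 7 has {B,C,D,F,G}; column 4 has {B,C,D,E,F,G} — only A is left for (r7,c4).
row 7 has {A,B,C,D,F,G}; column 7 has {A,B,C,D,F,G}; the diagonal has {A,B,F,G} — only E is left for (r7,c7).
row 2 has {A,B,D,E,F,G}; column 2 has {A,D,E,F,G}; the diagonal has {A,B,E,F,G} — only C is left for (r2,c2).
row 5 has {A,B,C,E,F,G}; column 5 has {A,B,C,E,F,G}; the diagonal has {A,B,C,E,F,G} — only D is left for (r5,c5).
row 6 has {A,C,D,E,F,G}; column 2 has {A,C,D,E,F,G} — only B is left for (r6,c2).

F G D E A B C / A C G D E F B / E F B C G D A / B A C G F E D / G E A B D C F / D B E F C A G / C D F A B G E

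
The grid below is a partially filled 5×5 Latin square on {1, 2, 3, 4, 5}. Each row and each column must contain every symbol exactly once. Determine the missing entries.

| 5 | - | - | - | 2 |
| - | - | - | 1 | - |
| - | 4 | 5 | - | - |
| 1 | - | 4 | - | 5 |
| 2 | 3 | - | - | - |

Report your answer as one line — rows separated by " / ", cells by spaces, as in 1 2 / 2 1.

At row 1, column 2: row 1 has {2,5}; column 2 has {3,4}; that leaves 1.
At row 1, column 3: row 1 has {1,2,5}; column 3 has {4,5}; that leaves 3.
At row 1, column 4: row 1 has {1,2,3,5}; column 4 has {1}; that leaves 4.
At row 2, column 3: row 2 has {1}; column 3 has {3,4,5}; that leaves 2.
At row 3, column 1: row 3 has {4,5}; column 1 has {1,2,5}; that leaves 3.
At row 3, column 4: row 3 has {3,4,5}; column 4 has {1,4}; that leaves 2.
At row 3, column 5: row 3 has {2,3,4,5}; column 5 has {2,5}; that leaves 1.
At row 4, column 2: row 4 has {1,4,5}; column 2 has {1,3,4}; that leaves 2.
At row 4, column 4: row 4 has {1,2,4,5}; column 4 has {1,2,4}; that leaves 3.
At row 5, column 3: row 5 has {2,3}; column 3 has {2,3,4,5}; that leaves 1.
At row 5, column 4: row 5 has {1,2,3}; column 4 has {1,2,3,4}; that leaves 5.
At row 5, column 5: row 5 has {1,2,3,5}; column 5 has {1,2,5}; that leaves 4.
At row 2, column 1: row 2 has {1,2}; column 1 has {1,2,3,5}; that leaves 4.
At row 2, column 2: row 2 has {1,2,4}; column 2 has {1,2,3,4}; that leaves 5.
At row 2, column 5: row 2 has {1,2,4,5}; column 5 has {1,2,4,5}; that leaves 3.

5 1 3 4 2 / 4 5 2 1 3 / 3 4 5 2 1 / 1 2 4 3 5 / 2 3 1 5 4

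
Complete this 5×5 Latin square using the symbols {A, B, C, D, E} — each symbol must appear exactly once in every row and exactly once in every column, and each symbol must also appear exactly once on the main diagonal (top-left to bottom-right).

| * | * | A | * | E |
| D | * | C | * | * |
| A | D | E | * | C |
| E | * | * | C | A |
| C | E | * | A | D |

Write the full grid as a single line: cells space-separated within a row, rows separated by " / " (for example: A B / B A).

(r1,c1) = B
(r1,c2) = C
(r1,c4) = D
(r2,c2) = A
(r2,c5) = B
(r3,c4) = B
(r4,c2) = B
(r4,c3) = D
(r5,c3) = B
(r2,c4) = E

B C A D E / D A C E B / A D E B C / E B D C A / C E B A D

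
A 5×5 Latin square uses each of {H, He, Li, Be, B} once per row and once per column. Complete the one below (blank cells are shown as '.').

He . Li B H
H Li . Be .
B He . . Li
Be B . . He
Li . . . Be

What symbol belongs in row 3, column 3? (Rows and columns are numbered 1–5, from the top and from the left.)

(r1,c2) = Be
(r2,c5) = B
(r3,c4) = H
(r4,c3) = H
(r4,c4) = Li
(r5,c2) = H
(r5,c4) = He
(r2,c3) = He
(r3,c3) = Be

Be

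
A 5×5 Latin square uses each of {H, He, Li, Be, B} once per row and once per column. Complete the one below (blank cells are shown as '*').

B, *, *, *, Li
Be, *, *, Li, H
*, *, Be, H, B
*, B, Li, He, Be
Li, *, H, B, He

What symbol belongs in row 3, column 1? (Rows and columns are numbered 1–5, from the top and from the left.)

He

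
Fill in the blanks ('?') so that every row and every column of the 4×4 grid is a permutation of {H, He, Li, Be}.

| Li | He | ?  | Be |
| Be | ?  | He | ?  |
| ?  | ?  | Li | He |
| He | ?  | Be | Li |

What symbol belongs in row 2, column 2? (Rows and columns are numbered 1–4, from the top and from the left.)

(r1,c3) = H
(r2,c4) = H
(r3,c1) = H
(r3,c2) = Be
(r4,c2) = H
(r2,c2) = Li

Li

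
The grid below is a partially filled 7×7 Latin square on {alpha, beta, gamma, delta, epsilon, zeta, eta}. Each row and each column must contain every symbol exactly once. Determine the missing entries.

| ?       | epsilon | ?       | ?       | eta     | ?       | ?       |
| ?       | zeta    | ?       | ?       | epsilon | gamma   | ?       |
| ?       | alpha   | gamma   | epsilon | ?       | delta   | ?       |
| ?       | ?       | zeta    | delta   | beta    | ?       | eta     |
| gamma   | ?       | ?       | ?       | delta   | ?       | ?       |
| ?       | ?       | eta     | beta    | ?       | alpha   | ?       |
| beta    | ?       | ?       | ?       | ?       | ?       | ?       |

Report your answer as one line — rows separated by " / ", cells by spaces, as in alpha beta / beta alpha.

(r3,c5) = zeta
(r3,c7) = beta
(r4,c2) = gamma
(r4,c6) = epsilon
(r6,c2) = delta
(r6,c5) = gamma
(r7,c2) = eta
(r7,c5) = alpha
(r7,c6) = zeta
(r1,c6) = beta
(r3,c1) = eta
(r4,c1) = alpha
(r5,c2) = beta
(r5,c6) = eta
(r7,c4) = gamma
(r2,c1) = delta
(r2,c7) = alpha
(r1,c1) = zeta
(r1,c4) = alpha
(r2,c3) = beta
(r2,c4) = eta
(r5,c4) = zeta
(r5,c7) = epsilon
(r6,c1) = epsilon
(r6,c7) = zeta
(r7,c7) = delta
(r1,c3) = delta
(r1,c7) = gamma
(r5,c3) = alpha
(r7,c3) = epsilon

zeta epsilon delta alpha eta beta gamma / delta zeta beta eta epsilon gamma alpha / eta alpha gamma epsilon zeta delta beta / alpha gamma zeta delta beta epsilon eta / gamma beta alpha zeta delta eta epsilon / epsilon delta eta beta gamma alpha zeta / beta eta epsilon gamma alpha zeta delta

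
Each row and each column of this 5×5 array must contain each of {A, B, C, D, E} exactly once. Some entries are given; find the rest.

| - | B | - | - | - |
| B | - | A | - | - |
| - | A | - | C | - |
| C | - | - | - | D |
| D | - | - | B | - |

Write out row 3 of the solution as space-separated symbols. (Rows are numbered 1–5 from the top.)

(r3,c1) = E
(r3,c5) = B
(r4,c2) = E
(r4,c3) = B
(r4,c4) = A
(r5,c2) = C
(r5,c3) = E
(r5,c5) = A
(r1,c1) = A
(r2,c2) = D
(r2,c4) = E
(r2,c5) = C
(r3,c3) = D

E A D C B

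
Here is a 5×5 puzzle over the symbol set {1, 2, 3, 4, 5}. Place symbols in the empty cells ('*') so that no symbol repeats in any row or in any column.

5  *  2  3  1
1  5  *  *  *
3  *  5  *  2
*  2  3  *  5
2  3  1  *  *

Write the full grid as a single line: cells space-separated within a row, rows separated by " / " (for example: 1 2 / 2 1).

5 4 2 3 1 / 1 5 4 2 3 / 3 1 5 4 2 / 4 2 3 1 5 / 2 3 1 5 4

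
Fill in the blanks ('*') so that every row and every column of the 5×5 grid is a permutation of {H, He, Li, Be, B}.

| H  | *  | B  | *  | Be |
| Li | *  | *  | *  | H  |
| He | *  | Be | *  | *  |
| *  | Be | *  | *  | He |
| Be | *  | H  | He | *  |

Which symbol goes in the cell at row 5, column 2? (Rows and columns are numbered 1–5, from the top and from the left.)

Li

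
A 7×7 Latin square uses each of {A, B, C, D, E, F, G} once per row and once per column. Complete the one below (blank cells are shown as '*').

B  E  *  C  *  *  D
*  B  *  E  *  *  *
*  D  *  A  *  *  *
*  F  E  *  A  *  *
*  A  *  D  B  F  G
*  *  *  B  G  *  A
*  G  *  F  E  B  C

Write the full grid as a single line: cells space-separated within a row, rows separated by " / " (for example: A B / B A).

B E G C F A D / G B A E D C F / F D B A C G E / C F E G A D B / E A C D B F G / D C F B G E A / A G D F E B C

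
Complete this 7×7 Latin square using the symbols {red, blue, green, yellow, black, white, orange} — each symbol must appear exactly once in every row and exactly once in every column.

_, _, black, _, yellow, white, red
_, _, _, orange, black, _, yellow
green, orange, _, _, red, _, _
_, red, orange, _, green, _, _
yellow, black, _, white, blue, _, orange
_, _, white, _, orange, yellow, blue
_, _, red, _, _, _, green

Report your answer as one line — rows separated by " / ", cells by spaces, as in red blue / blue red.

orange blue black green yellow white red / red white blue orange black green yellow / green orange yellow blue red black white / white red orange yellow green blue black / yellow black green white blue red orange / black green white red orange yellow blue / blue yellow red black white orange green

(r5,c3) = green
(r5,c6) = red
(r6,c2) = green
(r7,c5) = white
(r1,c2) = blue
(r1,c4) = green
(r2,c2) = white
(r2,c3) = blue
(r2,c6) = green
(r3,c3) = yellow
(r7,c2) = yellow
(r1,c1) = orange
(r2,c1) = red
(r6,c1) = black
(r6,c4) = red
(r7,c1) = blue
(r7,c4) = black
(r7,c6) = orange
(r3,c4) = blue
(r3,c6) = black
(r3,c7) = white
(r4,c1) = white
(r4,c4) = yellow
(r4,c6) = blue
(r4,c7) = black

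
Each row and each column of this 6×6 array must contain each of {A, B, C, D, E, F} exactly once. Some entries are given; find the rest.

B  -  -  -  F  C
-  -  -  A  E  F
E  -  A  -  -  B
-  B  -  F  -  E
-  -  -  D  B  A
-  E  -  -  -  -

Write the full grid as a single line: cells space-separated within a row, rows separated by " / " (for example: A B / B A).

B A D E F C / C D B A E F / E F A C D B / D B C F A E / F C E D B A / A E F B C D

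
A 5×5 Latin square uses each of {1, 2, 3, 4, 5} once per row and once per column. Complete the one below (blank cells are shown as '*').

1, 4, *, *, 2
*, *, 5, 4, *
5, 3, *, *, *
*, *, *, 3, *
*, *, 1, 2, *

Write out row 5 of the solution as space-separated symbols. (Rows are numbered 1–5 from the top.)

4 5 1 2 3

(r1,c3) = 3
(r1,c4) = 5
(r3,c4) = 1
(r3,c5) = 4
(r5,c2) = 5
(r5,c5) = 3
(r2,c5) = 1
(r3,c3) = 2
(r4,c3) = 4
(r4,c5) = 5
(r5,c1) = 4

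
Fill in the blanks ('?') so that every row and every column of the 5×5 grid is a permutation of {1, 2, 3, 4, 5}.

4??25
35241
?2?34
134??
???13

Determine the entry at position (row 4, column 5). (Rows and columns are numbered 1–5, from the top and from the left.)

(r1,c2): row 1 has {2,4,5}; column 2 has {2,3,5}, so it must be 1.
(r1,c3): row 1 has {1,2,4,5}; column 3 has {2,4}, so it must be 3.
(r3,c1): row 3 has {2,3,4}; column 1 has {1,3,4}, so it must be 5.
(r3,c3): row 3 has {2,3,4,5}; column 3 has {2,3,4}, so it must be 1.
(r4,c4): row 4 has {1,3,4}; column 4 has {1,2,3,4}, so it must be 5.
(r4,c5): row 4 has {1,3,4,5}; column 5 has {1,3,4,5}, so it must be 2.

2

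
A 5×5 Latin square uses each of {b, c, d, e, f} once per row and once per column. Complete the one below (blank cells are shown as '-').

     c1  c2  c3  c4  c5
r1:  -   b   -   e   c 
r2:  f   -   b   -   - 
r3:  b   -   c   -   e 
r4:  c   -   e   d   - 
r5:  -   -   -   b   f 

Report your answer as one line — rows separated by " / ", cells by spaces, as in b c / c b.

d b f e c / f e b c d / b d c f e / c f e d b / e c d b f

At row 1, column 1: row 1 has {b,c,e}; column 1 has {b,c,f}; that leaves d.
At row 1, column 3: row 1 has {b,c,d,e}; column 3 has {b,c,e}; that leaves f.
At row 2, column 4: row 2 has {b,f}; column 4 has {b,d,e}; that leaves c.
At row 2, column 5: row 2 has {b,c,f}; column 5 has {c,e,f}; that leaves d.
At row 3, column 4: row 3 has {b,c,e}; column 4 has {b,c,d,e}; that leaves f.
At row 4, column 2: row 4 has {c,d,e}; column 2 has {b}; that leaves f.
At row 4, column 5: row 4 has {c,d,e,f}; column 5 has {c,d,e,f}; that leaves b.
At row 5, column 1: row 5 has {b,f}; column 1 has {b,c,d,f}; that leaves e.
At row 5, column 3: row 5 has {b,e,f}; column 3 has {b,c,e,f}; that leaves d.
At row 2, column 2: row 2 has {b,c,d,f}; column 2 has {b,f}; that leaves e.
At row 3, column 2: row 3 has {b,c,e,f}; column 2 has {b,e,f}; that leaves d.
At row 5, column 2: row 5 has {b,d,e,f}; column 2 has {b,d,e,f}; that leaves c.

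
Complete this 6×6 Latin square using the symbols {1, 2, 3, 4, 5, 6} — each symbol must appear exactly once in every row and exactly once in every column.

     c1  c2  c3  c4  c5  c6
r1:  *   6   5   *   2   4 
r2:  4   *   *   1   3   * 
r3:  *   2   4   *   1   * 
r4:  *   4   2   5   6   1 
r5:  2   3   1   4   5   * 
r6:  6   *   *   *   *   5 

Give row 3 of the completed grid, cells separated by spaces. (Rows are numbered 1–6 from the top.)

row 1 has {2,4,5,6}; column 4 has {1,4,5} — only 3 is left for (r1,c4).
row 2 has {1,3,4}; column 2 has {2,3,4,6} — only 5 is left for (r2,c2).
row 2 has {1,3,4,5}; column 3 has {1,2,4,5} — only 6 is left for (r2,c3).
row 2 has {1,3,4,5,6}; column 6 has {1,4,5} — only 2 is left for (r2,c6).
row 3 has {1,2,4}; column 4 has {1,3,4,5} — only 6 is left for (r3,c4).
row 3 has {1,2,4,6}; column 6 has {1,2,4,5} — only 3 is left for (r3,c6).
row 4 has {1,2,4,5,6}; column 1 has {2,4,6} — only 3 is left for (r4,c1).
row 5 has {1,2,3,4,5}; column 6 has {1,2,3,4,5} — only 6 is left for (r5,c6).
row 6 has {5,6}; column 2 has {2,3,4,5,6} — only 1 is left for (r6,c2).
row 6 has {1,5,6}; column 3 has {1,2,4,5,6} — only 3 is left for (r6,c3).
row 6 has {1,3,5,6}; column 4 has {1,3,4,5,6} — only 2 is left for (r6,c4).
row 6 has {1,2,3,5,6}; column 5 has {1,2,3,5,6} — only 4 is left for (r6,c5).
row 1 has {2,3,4,5,6}; column 1 has {2,3,4,6} — only 1 is left for (r1,c1).
row 3 has {1,2,3,4,6}; column 1 has {1,2,3,4,6} — only 5 is left for (r3,c1).

5 2 4 6 1 3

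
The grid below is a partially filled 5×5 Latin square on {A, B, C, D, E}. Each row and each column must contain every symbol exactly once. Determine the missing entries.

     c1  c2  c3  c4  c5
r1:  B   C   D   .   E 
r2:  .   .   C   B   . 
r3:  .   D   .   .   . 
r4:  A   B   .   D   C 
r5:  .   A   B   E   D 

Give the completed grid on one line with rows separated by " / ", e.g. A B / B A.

B C D A E / D E C B A / E D A C B / A B E D C / C A B E D

(r1,c4) = A
(r2,c2) = E
(r2,c5) = A
(r3,c4) = C
(r3,c5) = B
(r4,c3) = E
(r5,c1) = C
(r2,c1) = D
(r3,c1) = E
(r3,c3) = A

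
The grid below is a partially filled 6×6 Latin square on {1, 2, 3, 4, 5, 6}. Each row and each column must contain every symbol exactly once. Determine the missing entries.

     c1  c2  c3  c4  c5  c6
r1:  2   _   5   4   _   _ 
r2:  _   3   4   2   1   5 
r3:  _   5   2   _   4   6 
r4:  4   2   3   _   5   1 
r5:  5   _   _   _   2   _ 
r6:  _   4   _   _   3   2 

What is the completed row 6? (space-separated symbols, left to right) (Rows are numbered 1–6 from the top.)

1 4 6 5 3 2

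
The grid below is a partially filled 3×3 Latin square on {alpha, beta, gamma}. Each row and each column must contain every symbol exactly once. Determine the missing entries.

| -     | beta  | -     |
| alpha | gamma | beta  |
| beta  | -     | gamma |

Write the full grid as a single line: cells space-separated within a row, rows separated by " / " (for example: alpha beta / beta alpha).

Cell (r1,c1): row 1 has {beta}; column 1 has {alpha,beta} → gamma.
Cell (r1,c3): row 1 has {beta,gamma}; column 3 has {beta,gamma} → alpha.
Cell (r3,c2): row 3 has {beta,gamma}; column 2 has {beta,gamma} → alpha.

gamma beta alpha / alpha gamma beta / beta alpha gamma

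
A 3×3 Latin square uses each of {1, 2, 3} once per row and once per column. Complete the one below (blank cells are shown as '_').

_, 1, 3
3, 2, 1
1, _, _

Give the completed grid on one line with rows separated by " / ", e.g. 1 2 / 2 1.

2 1 3 / 3 2 1 / 1 3 2

Cell (r1,c1): row 1 has {1,3}; column 1 has {1,3} → 2.
Cell (r3,c2): row 3 has {1}; column 2 has {1,2} → 3.
Cell (r3,c3): row 3 has {1,3}; column 3 has {1,3} → 2.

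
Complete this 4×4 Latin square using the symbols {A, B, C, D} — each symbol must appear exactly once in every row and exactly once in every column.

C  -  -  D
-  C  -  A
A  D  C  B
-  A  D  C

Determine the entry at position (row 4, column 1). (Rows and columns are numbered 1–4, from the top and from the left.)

row 1 has {C,D}; column 2 has {A,C,D} — only B is left for (r1,c2).
row 1 has {B,C,D}; column 3 has {C,D} — only A is left for (r1,c3).
row 2 has {A,C}; column 3 has {A,C,D} — only B is left for (r2,c3).
row 4 has {A,C,D}; column 1 has {A,C} — only B is left for (r4,c1).

B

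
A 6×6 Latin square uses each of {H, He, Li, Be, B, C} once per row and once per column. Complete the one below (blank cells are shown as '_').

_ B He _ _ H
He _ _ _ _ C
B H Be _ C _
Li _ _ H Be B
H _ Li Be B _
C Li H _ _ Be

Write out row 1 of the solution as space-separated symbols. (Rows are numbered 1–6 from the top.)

Be B He C Li H

(r1,c1) = Be
(r1,c5) = Li
(r2,c2) = Be
(r2,c3) = B
(r2,c4) = Li
(r2,c5) = H
(r3,c4) = He
(r3,c6) = Li
(r4,c3) = C
(r5,c6) = He
(r6,c4) = B
(r6,c5) = He
(r1,c4) = C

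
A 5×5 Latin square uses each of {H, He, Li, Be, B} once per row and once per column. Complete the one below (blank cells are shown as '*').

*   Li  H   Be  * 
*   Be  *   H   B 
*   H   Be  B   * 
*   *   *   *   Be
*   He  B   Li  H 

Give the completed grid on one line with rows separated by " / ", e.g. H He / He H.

B Li H Be He / Li Be He H B / He H Be B Li / H B Li He Be / Be He B Li H

(r1,c5) = He
(r3,c5) = Li
(r4,c2) = B
(r4,c4) = He
(r5,c1) = Be
(r1,c1) = B
(r3,c1) = He
(r4,c3) = Li
(r2,c1) = Li
(r2,c3) = He
(r4,c1) = H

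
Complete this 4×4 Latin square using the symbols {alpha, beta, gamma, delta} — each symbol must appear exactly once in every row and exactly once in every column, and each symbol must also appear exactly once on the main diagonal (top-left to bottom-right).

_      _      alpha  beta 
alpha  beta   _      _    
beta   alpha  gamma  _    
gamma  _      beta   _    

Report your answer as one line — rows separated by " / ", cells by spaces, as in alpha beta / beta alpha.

delta gamma alpha beta / alpha beta delta gamma / beta alpha gamma delta / gamma delta beta alpha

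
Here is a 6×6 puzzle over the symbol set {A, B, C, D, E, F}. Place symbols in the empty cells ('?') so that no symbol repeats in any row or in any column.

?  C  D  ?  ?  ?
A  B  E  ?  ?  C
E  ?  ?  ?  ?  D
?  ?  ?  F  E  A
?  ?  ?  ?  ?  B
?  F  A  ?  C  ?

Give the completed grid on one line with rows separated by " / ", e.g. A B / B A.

B C D E A F / A B E D F C / E A F C B D / C D B F E A / F E C A D B / D F A B C E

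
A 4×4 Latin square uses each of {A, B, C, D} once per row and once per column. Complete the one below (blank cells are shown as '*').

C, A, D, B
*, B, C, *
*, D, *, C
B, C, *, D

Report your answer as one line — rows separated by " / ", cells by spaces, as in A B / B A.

(r2,c4) = A
(r3,c1) = A
(r3,c3) = B
(r4,c3) = A
(r2,c1) = D

C A D B / D B C A / A D B C / B C A D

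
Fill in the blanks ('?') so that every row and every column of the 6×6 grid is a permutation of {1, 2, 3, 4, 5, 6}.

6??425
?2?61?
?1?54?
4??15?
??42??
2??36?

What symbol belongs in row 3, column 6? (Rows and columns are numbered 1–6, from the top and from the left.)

2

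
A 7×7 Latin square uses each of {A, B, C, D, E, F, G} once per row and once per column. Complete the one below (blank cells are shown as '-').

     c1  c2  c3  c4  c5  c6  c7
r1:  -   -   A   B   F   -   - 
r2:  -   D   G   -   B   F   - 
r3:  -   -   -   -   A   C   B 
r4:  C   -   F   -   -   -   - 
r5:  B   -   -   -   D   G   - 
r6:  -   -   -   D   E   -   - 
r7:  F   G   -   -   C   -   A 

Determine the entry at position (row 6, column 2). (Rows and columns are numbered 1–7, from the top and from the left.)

B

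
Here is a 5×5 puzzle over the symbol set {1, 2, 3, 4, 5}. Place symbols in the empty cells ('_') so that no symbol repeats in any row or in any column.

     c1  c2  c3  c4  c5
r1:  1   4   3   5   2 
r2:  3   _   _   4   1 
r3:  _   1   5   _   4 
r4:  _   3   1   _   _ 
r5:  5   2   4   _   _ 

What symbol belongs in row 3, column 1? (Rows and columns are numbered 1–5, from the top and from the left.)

row 2 has {1,3,4}; column 2 has {1,2,3,4} — only 5 is left for (r2,c2).
row 2 has {1,3,4,5}; column 3 has {1,3,4,5} — only 2 is left for (r2,c3).
row 3 has {1,4,5}; column 1 has {1,3,5} — only 2 is left for (r3,c1).

2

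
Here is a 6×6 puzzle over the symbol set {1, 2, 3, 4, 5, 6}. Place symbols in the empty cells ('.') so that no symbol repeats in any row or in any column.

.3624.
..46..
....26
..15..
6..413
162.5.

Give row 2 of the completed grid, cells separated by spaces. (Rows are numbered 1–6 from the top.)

2 1 4 6 3 5

Cell (r1,c1): row 1 has {2,3,4,6}; column 1 has {1,6} → 5.
Cell (r1,c6): row 1 has {2,3,4,5,6}; column 6 has {3,6} → 1.
Cell (r2,c5): row 2 has {4,6}; column 5 has {1,2,4,5} → 3.
Cell (r4,c5): row 4 has {1,5}; column 5 has {1,2,3,4,5} → 6.
Cell (r5,c3): row 5 has {1,3,4,6}; column 3 has {1,2,4,6} → 5.
Cell (r6,c4): row 6 has {1,2,5,6}; column 4 has {2,4,5,6} → 3.
Cell (r6,c6): row 6 has {1,2,3,5,6}; column 6 has {1,3,6} → 4.
Cell (r2,c1): row 2 has {3,4,6}; column 1 has {1,5,6} → 2.
Cell (r2,c6): row 2 has {2,3,4,6}; column 6 has {1,3,4,6} → 5.
Cell (r3,c3): row 3 has {2,6}; column 3 has {1,2,4,5,6} → 3.
Cell (r3,c4): row 3 has {2,3,6}; column 4 has {2,3,4,5,6} → 1.
Cell (r4,c6): row 4 has {1,5,6}; column 6 has {1,3,4,5,6} → 2.
Cell (r5,c2): row 5 has {1,3,4,5,6}; column 2 has {3,6} → 2.
Cell (r2,c2): row 2 has {2,3,4,5,6}; column 2 has {2,3,6} → 1.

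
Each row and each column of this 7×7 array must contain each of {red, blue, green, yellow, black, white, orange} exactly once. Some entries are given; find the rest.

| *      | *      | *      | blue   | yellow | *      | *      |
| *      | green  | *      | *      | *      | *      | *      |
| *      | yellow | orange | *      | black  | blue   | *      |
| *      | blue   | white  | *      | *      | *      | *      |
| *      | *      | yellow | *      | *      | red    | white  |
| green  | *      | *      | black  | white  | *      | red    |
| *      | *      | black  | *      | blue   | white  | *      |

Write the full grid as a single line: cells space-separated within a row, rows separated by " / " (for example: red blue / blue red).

red white green blue yellow orange black / yellow green red white orange black blue / white yellow orange red black blue green / black blue white yellow red green orange / blue black yellow orange green red white / green orange blue black white yellow red / orange red black green blue white yellow

row 3 has {blue,yellow,black,orange}; column 7 has {red,white} — only green is left for (r3,c7).
row 6 has {red,green,black,white}; column 2 has {blue,green,yellow} — only orange is left for (r6,c2).
row 6 has {red,green,black,white,orange}; column 3 has {yellow,black,white,orange} — only blue is left for (r6,c3).
row 6 has {red,blue,green,black,white,orange}; column 6 has {red,blue,white} — only yellow is left for (r6,c6).
row 7 has {blue,black,white}; column 2 has {blue,green,yellow,orange} — only red is left for (r7,c2).
row 2 has {green}; column 3 has {blue,yellow,black,white,orange} — only red is left for (r2,c3).
row 2 has {red,green}; column 5 has {blue,yellow,black,white} — only orange is left for (r2,c5).
row 2 has {red,green,orange}; column 6 has {red,blue,yellow,white} — only black is left for (r2,c6).
row 5 has {red,yellow,white}; column 2 has {red,blue,green,yellow,orange} — only black is left for (r5,c2).
row 5 has {red,yellow,black,white}; column 5 has {blue,yellow,black,white,orange} — only green is left for (r5,c5).
row 1 has {blue,yellow}; column 2 has {red,blue,green,yellow,black,orange} — only white is left for (r1,c2).
row 1 has {blue,yellow,white}; column 3 has {red,blue,yellow,black,white,orange} — only green is left for (r1,c3).
row 1 has {blue,green,yellow,white}; column 6 has {red,blue,yellow,black,white} — only orange is left for (r1,c6).
row 1 has {blue,green,yellow,white,orange}; column 7 has {red,green,white} — only black is left for (r1,c7).
row 4 has {blue,white}; column 5 has {blue,green,yellow,black,white,orange} — only red is left for (r4,c5).
row 4 has {red,blue,white}; column 6 has {red,blue,yellow,black,white,orange} — only green is left for (r4,c6).
row 5 has {red,green,yellow,black,white}; column 4 has {blue,black} — only orange is left for (r5,c4).
row 1 has {blue,green,yellow,black,white,orange}; column 1 has {green} — only red is left for (r1,c1).
row 3 has {blue,green,yellow,black,orange}; column 1 has {red,green} — only white is left for (r3,c1).
row 3 has {blue,green,yellow,black,white,orange}; column 4 has {blue,black,orange} — only red is left for (r3,c4).
row 4 has {red,blue,green,white}; column 4 has {red,blue,black,orange} — only yellow is left for (r4,c4).
row 4 has {red,blue,green,yellow,white}; column 7 has {red,green,black,white} — only orange is left for (r4,c7).
row 5 has {red,green,yellow,black,white,orange}; column 1 has {red,green,white} — only blue is left for (r5,c1).
row 7 has {red,blue,black,white}; column 4 has {red,blue,yellow,black,orange} — only green is left for (r7,c4).
row 7 has {red,blue,green,black,white}; column 7 has {red,green,black,white,orange} — only yellow is left for (r7,c7).
row 2 has {red,green,black,orange}; column 1 has {red,blue,green,white} — only yellow is left for (r2,c1).
row 2 has {red,green,yellow,black,orange}; column 4 has {red,blue,green,yellow,black,orange} — only white is left for (r2,c4).
row 2 has {red,green,yellow,black,white,orange}; column 7 has {red,green,yellow,black,white,orange} — only blue is left for (r2,c7).
row 4 has {red,blue,green,yellow,white,orange}; column 1 has {red,blue,green,yellow,white} — only black is left for (r4,c1).
row 7 has {red,blue,green,yellow,black,white}; column 1 has {red,blue,green,yellow,black,white} — only orange is left for (r7,c1).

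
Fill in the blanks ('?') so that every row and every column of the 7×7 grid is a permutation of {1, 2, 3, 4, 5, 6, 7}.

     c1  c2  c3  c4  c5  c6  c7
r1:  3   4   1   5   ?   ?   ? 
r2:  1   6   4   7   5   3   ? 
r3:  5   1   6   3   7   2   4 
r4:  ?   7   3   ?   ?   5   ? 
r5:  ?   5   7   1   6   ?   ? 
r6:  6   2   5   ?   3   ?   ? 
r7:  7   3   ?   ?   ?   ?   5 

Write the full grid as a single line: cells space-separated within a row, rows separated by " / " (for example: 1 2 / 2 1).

(r1,c5): row 1 has {1,3,4,5}; column 5 has {3,5,6,7}, so it must be 2.
(r2,c7): row 2 has {1,3,4,5,6,7}; column 7 has {4,5}, so it must be 2.
(r5,c6): row 5 has {1,5,6,7}; column 6 has {2,3,5}, so it must be 4.
(r5,c7): row 5 has {1,4,5,6,7}; column 7 has {2,4,5}, so it must be 3.
(r6,c4): row 6 has {2,3,5,6}; column 4 has {1,3,5,7}, so it must be 4.
(r7,c3): row 7 has {3,5,7}; column 3 has {1,3,4,5,6,7}, so it must be 2.
(r7,c4): row 7 has {2,3,5,7}; column 4 has {1,3,4,5,7}, so it must be 6.
(r7,c6): row 7 has {2,3,5,6,7}; column 6 has {2,3,4,5}, so it must be 1.
(r4,c4): row 4 has {3,5,7}; column 4 has {1,3,4,5,6,7}, so it must be 2.
(r5,c1): row 5 has {1,3,4,5,6,7}; column 1 has {1,3,5,6,7}, so it must be 2.
(r6,c6): row 6 has {2,3,4,5,6}; column 6 has {1,2,3,4,5}, so it must be 7.
(r6,c7): row 6 has {2,3,4,5,6,7}; column 7 has {2,3,4,5}, so it must be 1.
(r7,c5): row 7 has {1,2,3,5,6,7}; column 5 has {2,3,5,6,7}, so it must be 4.
(r1,c6): row 1 has {1,2,3,4,5}; column 6 has {1,2,3,4,5,7}, so it must be 6.
(r1,c7): row 1 has {1,2,3,4,5,6}; column 7 has {1,2,3,4,5}, so it must be 7.
(r4,c1): row 4 has {2,3,5,7}; column 1 has {1,2,3,5,6,7}, so it must be 4.
(r4,c5): row 4 has {2,3,4,5,7}; column 5 has {2,3,4,5,6,7}, so it must be 1.
(r4,c7): row 4 has {1,2,3,4,5,7}; column 7 has {1,2,3,4,5,7}, so it must be 6.

3 4 1 5 2 6 7 / 1 6 4 7 5 3 2 / 5 1 6 3 7 2 4 / 4 7 3 2 1 5 6 / 2 5 7 1 6 4 3 / 6 2 5 4 3 7 1 / 7 3 2 6 4 1 5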